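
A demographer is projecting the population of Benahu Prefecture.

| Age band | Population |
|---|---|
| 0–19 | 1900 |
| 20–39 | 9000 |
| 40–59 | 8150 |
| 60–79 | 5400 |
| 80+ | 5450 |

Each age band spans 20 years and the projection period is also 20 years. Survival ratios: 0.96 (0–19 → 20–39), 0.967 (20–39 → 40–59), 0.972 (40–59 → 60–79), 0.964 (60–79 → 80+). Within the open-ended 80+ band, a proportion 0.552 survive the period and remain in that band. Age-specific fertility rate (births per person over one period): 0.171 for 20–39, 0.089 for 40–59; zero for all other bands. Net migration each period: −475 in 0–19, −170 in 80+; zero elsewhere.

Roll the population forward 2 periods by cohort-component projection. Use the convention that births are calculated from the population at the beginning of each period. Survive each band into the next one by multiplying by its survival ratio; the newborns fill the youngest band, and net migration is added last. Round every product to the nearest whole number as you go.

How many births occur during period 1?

Period 1:
Births: 9000 * 0.171 = 1539 ; 8150 * 0.089 = 725 ⇒ total 2264
20–39: 1900 * 0.96 = 1824
40–59: 9000 * 0.967 = 8703
60–79: 8150 * 0.972 = 7922
80+: 5400 * 0.964 + 5450 * 0.552 = 5206 + 3008 = 8214
Net migration: 0–19 − 475 → 1789; 80+ − 170 → 8044
→ [1789, 1824, 8703, 7922, 8044]

2264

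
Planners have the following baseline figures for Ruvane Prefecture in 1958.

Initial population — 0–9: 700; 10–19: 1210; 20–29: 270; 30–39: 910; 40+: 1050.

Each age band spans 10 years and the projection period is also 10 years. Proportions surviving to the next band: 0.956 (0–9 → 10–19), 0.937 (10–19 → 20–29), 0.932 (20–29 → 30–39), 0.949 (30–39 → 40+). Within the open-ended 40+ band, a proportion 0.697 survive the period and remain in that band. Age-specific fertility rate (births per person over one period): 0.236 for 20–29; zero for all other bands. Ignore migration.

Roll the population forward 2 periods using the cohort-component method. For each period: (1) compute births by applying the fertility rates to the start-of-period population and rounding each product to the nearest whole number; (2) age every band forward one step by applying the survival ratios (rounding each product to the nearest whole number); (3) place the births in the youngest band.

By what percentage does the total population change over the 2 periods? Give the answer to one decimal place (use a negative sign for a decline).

Numbering the groups 1..5 from youngest to oldest:
[period 1]
Births: 270 × 0.236 = 64
Group 2: 700 × 0.956 = 669
Group 3: 1210 × 0.937 = 1134
Group 4: 270 × 0.932 = 252
Group 5: 910 × 0.949 + 1050 × 0.697 = 864 + 732 = 1596
End of period: [64, 669, 1134, 252, 1596]
[period 2]
Births: 1134 × 0.236 = 268
Group 2: 64 × 0.956 = 61
Group 3: 669 × 0.937 = 627
Group 4: 1134 × 0.932 = 1057
Group 5: 252 × 0.949 + 1596 × 0.697 = 239 + 1112 = 1351
End of period: [268, 61, 627, 1057, 1351]
Total: 4140 → 3364; change = -776; percentage change = -18.7%

-18.7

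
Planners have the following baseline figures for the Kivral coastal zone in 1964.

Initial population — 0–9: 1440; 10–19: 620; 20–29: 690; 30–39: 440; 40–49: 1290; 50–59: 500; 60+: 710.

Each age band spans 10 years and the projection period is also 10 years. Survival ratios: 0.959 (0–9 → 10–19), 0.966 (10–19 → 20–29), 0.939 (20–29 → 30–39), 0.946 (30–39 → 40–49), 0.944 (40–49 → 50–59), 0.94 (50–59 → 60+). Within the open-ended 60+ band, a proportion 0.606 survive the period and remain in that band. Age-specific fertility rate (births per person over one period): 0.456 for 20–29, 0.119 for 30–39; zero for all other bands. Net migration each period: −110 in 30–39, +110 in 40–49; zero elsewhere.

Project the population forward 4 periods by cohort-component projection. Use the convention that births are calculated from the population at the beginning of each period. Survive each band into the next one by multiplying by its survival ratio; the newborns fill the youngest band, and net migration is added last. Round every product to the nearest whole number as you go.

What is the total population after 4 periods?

4599

Call the groups 1 to 7, youngest first.
Period 1.
Births: 690 × 0.456 = 315, 440 × 0.119 = 52 → total 367
Group 2: 1440 × 0.959 = 1381
Group 3: 620 × 0.966 = 599
Group 4: 690 × 0.939 = 648
Group 5: 440 × 0.946 = 416
Group 6: 1290 × 0.944 = 1218
Group 7: 500 × 0.94 + 710 × 0.606 = 470 + 430 = 900
Net migration: Group 4 − 110 → 538; Group 5 + 110 → 526
Population now: 0–9=367, 10–19=1381, 20–29=599, 30–39=538, 40–49=526, 50–59=1218, 60+=900
Period 2.
Births: 599 × 0.456 = 273, 538 × 0.119 = 64 → total 337
Group 2: 367 × 0.959 = 352
Group 3: 1381 × 0.966 = 1334
Group 4: 599 × 0.939 = 562
Group 5: 538 × 0.946 = 509
Group 6: 526 × 0.944 = 497
Group 7: 1218 × 0.94 + 900 × 0.606 = 1145 + 545 = 1690
Net migration: Group 4 − 110 → 452; Group 5 + 110 → 619
Population now: 0–9=337, 10–19=352, 20–29=1334, 30–39=452, 40–49=619, 50–59=497, 60+=1690
Period 3.
Births: 1334 × 0.456 = 608, 452 × 0.119 = 54 → total 662
Group 2: 337 × 0.959 = 323
Group 3: 352 × 0.966 = 340
Group 4: 1334 × 0.939 = 1253
Group 5: 452 × 0.946 = 428
Group 6: 619 × 0.944 = 584
Group 7: 497 × 0.94 + 1690 × 0.606 = 467 + 1024 = 1491
Net migration: Group 4 − 110 → 1143; Group 5 + 110 → 538
Population now: 0–9=662, 10–19=323, 20–29=340, 30–39=1143, 40–49=538, 50–59=584, 60+=1491
Period 4.
Births: 340 × 0.456 = 155, 1143 × 0.119 = 136 → total 291
Group 2: 662 × 0.959 = 635
Group 3: 323 × 0.966 = 312
Group 4: 340 × 0.939 = 319
Group 5: 1143 × 0.946 = 1081
Group 6: 538 × 0.944 = 508
Group 7: 584 × 0.94 + 1491 × 0.606 = 549 + 904 = 1453
Net migration: Group 4 − 110 → 209; Group 5 + 110 → 1191
Population now: 0–9=291, 10–19=635, 20–29=312, 30–39=209, 40–49=1191, 50–59=508, 60+=1453
Total after period 4: 291 + 635 + 312 + 209 + 1191 + 508 + 1453 = 4599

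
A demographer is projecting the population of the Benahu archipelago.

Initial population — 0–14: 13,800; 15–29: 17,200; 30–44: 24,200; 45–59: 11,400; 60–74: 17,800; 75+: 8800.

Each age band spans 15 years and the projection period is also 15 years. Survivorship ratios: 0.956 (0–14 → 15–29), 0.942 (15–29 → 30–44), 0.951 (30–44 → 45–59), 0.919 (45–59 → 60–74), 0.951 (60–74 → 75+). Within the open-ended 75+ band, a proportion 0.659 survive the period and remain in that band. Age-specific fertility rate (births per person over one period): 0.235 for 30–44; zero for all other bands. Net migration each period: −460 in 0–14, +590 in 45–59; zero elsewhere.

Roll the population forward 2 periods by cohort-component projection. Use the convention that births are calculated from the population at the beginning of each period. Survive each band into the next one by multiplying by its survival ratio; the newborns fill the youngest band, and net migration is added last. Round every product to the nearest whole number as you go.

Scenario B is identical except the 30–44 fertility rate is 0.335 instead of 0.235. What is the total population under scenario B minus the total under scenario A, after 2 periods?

3935

Period 1:
Births: 24200 × 0.235 = 5687
15–29: 13800 × 0.956 = 13193
30–44: 17200 × 0.942 = 16202
45–59: 24200 × 0.951 = 23014
60–74: 11400 × 0.919 = 10477
75+: 17800 × 0.951 + 8800 × 0.659 = 16928 + 5799 = 22727
Net migration: 0–14 − 460 → 5227; 45–59 + 590 → 23604
→ [5227, 13193, 16202, 23604, 10477, 22727]
Period 2:
Births: 16202 × 0.235 = 3807
15–29: 5227 × 0.956 = 4997
30–44: 13193 × 0.942 = 12428
45–59: 16202 × 0.951 = 15408
60–74: 23604 × 0.919 = 21692
75+: 10477 × 0.951 + 22727 × 0.659 = 9964 + 14977 = 24941
Net migration: 0–14 − 460 → 3347; 45–59 + 590 → 15998
→ [3347, 4997, 12428, 15998, 21692, 24941]
Scenario A total after 2 periods: 83403
Scenario B projection —
Period 1:
Births: 24200 × 0.335 = 8107
15–29: 13800 × 0.956 = 13193
30–44: 17200 × 0.942 = 16202
45–59: 24200 × 0.951 = 23014
60–74: 11400 × 0.919 = 10477
75+: 17800 × 0.951 + 8800 × 0.659 = 16928 + 5799 = 22727
Net migration: 0–14 − 460 → 7647; 45–59 + 590 → 23604
→ [7647, 13193, 16202, 23604, 10477, 22727]
Period 2:
Births: 16202 × 0.335 = 5428
15–29: 7647 × 0.956 = 7311
30–44: 13193 × 0.942 = 12428
45–59: 16202 × 0.951 = 15408
60–74: 23604 × 0.919 = 21692
75+: 10477 × 0.951 + 22727 × 0.659 = 9964 + 14977 = 24941
Net migration: 0–14 − 460 → 4968; 45–59 + 590 → 15998
→ [4968, 7311, 12428, 15998, 21692, 24941]
Scenario B total after 2 periods: 87338
Difference B − A = 87338 − 83403 = 3935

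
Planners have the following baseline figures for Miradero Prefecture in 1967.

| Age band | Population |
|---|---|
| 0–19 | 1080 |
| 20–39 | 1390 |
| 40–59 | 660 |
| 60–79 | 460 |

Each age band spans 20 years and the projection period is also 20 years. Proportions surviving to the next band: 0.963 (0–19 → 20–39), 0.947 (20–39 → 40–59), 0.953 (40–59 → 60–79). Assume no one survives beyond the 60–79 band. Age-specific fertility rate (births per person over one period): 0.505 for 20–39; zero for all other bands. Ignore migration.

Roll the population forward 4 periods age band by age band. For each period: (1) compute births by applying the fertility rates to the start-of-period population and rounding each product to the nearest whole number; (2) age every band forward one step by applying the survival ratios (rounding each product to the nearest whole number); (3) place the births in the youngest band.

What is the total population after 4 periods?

1673

— Period 1 —
Births: 1390 × 0.505 = 702
20–39: 1080 × 0.963 = 1040
40–59: 1390 × 0.947 = 1316
60–79: 660 × 0.953 = 629
Giving 702 / 1040 / 1316 / 629.
— Period 2 —
Births: 1040 × 0.505 = 525
20–39: 702 × 0.963 = 676
40–59: 1040 × 0.947 = 985
60–79: 1316 × 0.953 = 1254
Giving 525 / 676 / 985 / 1254.
— Period 3 —
Births: 676 × 0.505 = 341
20–39: 525 × 0.963 = 506
40–59: 676 × 0.947 = 640
60–79: 985 × 0.953 = 939
Giving 341 / 506 / 640 / 939.
— Period 4 —
Births: 506 × 0.505 = 256
20–39: 341 × 0.963 = 328
40–59: 506 × 0.947 = 479
60–79: 640 × 0.953 = 610
Giving 256 / 328 / 479 / 610.
Total after period 4: 256 + 328 + 479 + 610 = 1673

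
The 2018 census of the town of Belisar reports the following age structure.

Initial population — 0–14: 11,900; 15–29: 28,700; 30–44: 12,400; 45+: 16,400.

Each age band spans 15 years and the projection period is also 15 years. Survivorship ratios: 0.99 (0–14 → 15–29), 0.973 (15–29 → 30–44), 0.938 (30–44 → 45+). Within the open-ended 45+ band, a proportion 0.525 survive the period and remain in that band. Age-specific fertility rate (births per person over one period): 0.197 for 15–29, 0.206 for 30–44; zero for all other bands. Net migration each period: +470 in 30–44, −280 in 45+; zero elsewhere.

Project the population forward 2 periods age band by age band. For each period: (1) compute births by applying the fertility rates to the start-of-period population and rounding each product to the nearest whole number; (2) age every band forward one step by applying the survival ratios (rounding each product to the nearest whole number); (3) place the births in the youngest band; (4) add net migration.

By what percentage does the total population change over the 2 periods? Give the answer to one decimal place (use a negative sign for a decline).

[period 1]
Births: 28700 * 0.197 = 5654 ; 12400 * 0.206 = 2554 — total 8208
15–29: 11900 * 0.99 = 11781
30–44: 28700 * 0.973 = 27925
45+: 12400 * 0.938 + 16400 * 0.525 = 11631 + 8610 = 20241
Net migration: 30–44 + 470 → 28395; 45+ − 280 → 19961
→ [8208, 11781, 28395, 19961]
[period 2]
Births: 11781 * 0.197 = 2321 ; 28395 * 0.206 = 5849 — total 8170
15–29: 8208 * 0.99 = 8126
30–44: 11781 * 0.973 = 11463
45+: 28395 * 0.938 + 19961 * 0.525 = 26635 + 10480 = 37115
Net migration: 30–44 + 470 → 11933; 45+ − 280 → 36835
→ [8170, 8126, 11933, 36835]
Total: 69400 → 65064; change = -4336; percentage change = -6.2%

-6.2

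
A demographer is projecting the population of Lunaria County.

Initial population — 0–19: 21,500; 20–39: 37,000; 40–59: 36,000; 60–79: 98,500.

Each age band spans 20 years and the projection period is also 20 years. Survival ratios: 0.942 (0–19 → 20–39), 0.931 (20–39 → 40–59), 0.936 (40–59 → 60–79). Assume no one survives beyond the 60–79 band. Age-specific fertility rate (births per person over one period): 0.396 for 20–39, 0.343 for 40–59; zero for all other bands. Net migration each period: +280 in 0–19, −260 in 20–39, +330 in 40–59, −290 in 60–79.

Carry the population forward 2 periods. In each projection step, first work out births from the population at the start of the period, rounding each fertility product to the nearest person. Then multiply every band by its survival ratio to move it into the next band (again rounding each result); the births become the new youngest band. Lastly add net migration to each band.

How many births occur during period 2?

Period 1:
Births: 37000 * 0.396 = 14652, 36000 * 0.343 = 12348 → total 27000
20–39: 21500 * 0.942 = 20253
40–59: 37000 * 0.931 = 34447
60–79: 36000 * 0.936 = 33696
Net migration: 0–19 + 280 → 27280; 20–39 − 260 → 19993; 40–59 + 330 → 34777; 60–79 − 290 → 33406
End of period: [27280, 19993, 34777, 33406]
Period 2:
Births: 19993 * 0.396 = 7917, 34777 * 0.343 = 11929 → total 19846
20–39: 27280 * 0.942 = 25698
40–59: 19993 * 0.931 = 18613
60–79: 34777 * 0.936 = 32551
Net migration: 0–19 + 280 → 20126; 20–39 − 260 → 25438; 40–59 + 330 → 18943; 60–79 − 290 → 32261
End of period: [20126, 25438, 18943, 32261]

19846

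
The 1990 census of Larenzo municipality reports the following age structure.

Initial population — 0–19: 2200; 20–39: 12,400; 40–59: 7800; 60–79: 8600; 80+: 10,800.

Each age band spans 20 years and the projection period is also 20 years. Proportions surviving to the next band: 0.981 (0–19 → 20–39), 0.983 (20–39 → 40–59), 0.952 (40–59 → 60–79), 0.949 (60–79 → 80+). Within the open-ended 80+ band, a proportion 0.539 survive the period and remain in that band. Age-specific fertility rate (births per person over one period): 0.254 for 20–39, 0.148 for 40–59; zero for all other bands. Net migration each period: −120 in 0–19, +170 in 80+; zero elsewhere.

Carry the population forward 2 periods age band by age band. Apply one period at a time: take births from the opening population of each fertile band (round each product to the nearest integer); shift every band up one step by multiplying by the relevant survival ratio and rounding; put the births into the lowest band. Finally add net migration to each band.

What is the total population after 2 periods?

[period 1]
Births: 12400 * 0.254 = 3150 ; 7800 * 0.148 = 1154 — total 4304
20–39: 2200 * 0.981 = 2158
40–59: 12400 * 0.983 = 12189
60–79: 7800 * 0.952 = 7426
80+: 8600 * 0.949 + 10800 * 0.539 = 8161 + 5821 = 13982
Net migration: 0–19 − 120 → 4184; 80+ + 170 → 14152
Population now: 0–19=4184, 20–39=2158, 40–59=12189, 60–79=7426, 80+=14152
[period 2]
Births: 2158 * 0.254 = 548 ; 12189 * 0.148 = 1804 — total 2352
20–39: 4184 * 0.981 = 4105
40–59: 2158 * 0.983 = 2121
60–79: 12189 * 0.952 = 11604
80+: 7426 * 0.949 + 14152 * 0.539 = 7047 + 7628 = 14675
Net migration: 0–19 − 120 → 2232; 80+ + 170 → 14845
Population now: 0–19=2232, 20–39=4105, 40–59=2121, 60–79=11604, 80+=14845
Total after period 2: 2232 + 4105 + 2121 + 11604 + 14845 = 34907

34907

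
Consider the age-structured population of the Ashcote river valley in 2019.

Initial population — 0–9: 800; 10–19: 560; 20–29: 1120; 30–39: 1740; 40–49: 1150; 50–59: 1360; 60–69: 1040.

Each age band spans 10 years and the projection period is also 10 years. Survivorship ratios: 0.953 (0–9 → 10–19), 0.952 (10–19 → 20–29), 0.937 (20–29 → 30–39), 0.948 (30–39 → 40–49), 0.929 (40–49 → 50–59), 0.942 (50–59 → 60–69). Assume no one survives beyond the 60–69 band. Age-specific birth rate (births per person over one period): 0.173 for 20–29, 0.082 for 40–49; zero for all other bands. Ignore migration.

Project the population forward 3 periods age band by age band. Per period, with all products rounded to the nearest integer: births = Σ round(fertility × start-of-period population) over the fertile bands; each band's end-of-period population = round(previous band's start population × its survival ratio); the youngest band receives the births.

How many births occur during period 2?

227

(Bands numbered youngest = 1 to oldest = 7.)
— Period 1 —
Births: 1120 * 0.173 = 194, 1150 * 0.082 = 94 → total 288
Band 2: 800 * 0.953 = 762
Band 3: 560 * 0.952 = 533
Band 4: 1120 * 0.937 = 1049
Band 5: 1740 * 0.948 = 1650
Band 6: 1150 * 0.929 = 1068
Band 7: 1360 * 0.942 = 1281
Giving 288 / 762 / 533 / 1049 / 1650 / 1068 / 1281.
— Period 2 —
Births: 533 * 0.173 = 92, 1650 * 0.082 = 135 → total 227
Band 2: 288 * 0.953 = 274
Band 3: 762 * 0.952 = 725
Band 4: 533 * 0.937 = 499
Band 5: 1049 * 0.948 = 994
Band 6: 1650 * 0.929 = 1533
Band 7: 1068 * 0.942 = 1006
Giving 227 / 274 / 725 / 499 / 994 / 1533 / 1006.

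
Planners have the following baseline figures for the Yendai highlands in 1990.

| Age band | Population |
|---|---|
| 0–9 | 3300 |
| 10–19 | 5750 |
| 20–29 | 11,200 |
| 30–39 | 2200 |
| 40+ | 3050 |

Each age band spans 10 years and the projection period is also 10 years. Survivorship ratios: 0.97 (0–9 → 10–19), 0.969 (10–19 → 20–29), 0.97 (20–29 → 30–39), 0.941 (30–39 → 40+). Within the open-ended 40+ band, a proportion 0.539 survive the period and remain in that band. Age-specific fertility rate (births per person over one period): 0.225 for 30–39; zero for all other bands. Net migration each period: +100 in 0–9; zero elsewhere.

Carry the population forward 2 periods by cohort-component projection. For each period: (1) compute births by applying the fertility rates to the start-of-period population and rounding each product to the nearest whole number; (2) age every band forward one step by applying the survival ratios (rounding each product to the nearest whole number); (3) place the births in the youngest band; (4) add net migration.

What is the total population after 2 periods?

Period 1:
Births: 2200 * 0.225 = 495
10–19: 3300 * 0.97 = 3201
20–29: 5750 * 0.969 = 5572
30–39: 11200 * 0.97 = 10864
40+: 2200 * 0.941 + 3050 * 0.539 = 2070 + 1644 = 3714
Net migration: 0–9 + 100 → 595
End of period: [595, 3201, 5572, 10864, 3714]
Period 2:
Births: 10864 * 0.225 = 2444
10–19: 595 * 0.97 = 577
20–29: 3201 * 0.969 = 3102
30–39: 5572 * 0.97 = 5405
40+: 10864 * 0.941 + 3714 * 0.539 = 10223 + 2002 = 12225
Net migration: 0–9 + 100 → 2544
End of period: [2544, 577, 3102, 5405, 12225]
Total after period 2: 2544 + 577 + 3102 + 5405 + 12225 = 23853

23853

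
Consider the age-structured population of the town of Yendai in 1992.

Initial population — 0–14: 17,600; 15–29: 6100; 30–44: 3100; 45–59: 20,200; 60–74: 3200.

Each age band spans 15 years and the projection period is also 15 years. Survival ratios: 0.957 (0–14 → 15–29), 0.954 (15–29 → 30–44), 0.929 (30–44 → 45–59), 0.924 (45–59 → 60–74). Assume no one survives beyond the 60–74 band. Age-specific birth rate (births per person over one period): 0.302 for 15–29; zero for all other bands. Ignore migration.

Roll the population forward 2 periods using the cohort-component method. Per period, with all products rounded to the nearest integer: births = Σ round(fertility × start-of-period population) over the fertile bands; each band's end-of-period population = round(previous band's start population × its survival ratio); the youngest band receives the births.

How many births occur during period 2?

5087

After projecting period 1:
Births: 6100 × 0.302 = 1842
15–29: 17600 × 0.957 = 16843
30–44: 6100 × 0.954 = 5819
45–59: 3100 × 0.929 = 2880
60–74: 20200 × 0.924 = 18665
End of period: [1842, 16843, 5819, 2880, 18665]
After projecting period 2:
Births: 16843 × 0.302 = 5087
15–29: 1842 × 0.957 = 1763
30–44: 16843 × 0.954 = 16068
45–59: 5819 × 0.929 = 5406
60–74: 2880 × 0.924 = 2661
End of period: [5087, 1763, 16068, 5406, 2661]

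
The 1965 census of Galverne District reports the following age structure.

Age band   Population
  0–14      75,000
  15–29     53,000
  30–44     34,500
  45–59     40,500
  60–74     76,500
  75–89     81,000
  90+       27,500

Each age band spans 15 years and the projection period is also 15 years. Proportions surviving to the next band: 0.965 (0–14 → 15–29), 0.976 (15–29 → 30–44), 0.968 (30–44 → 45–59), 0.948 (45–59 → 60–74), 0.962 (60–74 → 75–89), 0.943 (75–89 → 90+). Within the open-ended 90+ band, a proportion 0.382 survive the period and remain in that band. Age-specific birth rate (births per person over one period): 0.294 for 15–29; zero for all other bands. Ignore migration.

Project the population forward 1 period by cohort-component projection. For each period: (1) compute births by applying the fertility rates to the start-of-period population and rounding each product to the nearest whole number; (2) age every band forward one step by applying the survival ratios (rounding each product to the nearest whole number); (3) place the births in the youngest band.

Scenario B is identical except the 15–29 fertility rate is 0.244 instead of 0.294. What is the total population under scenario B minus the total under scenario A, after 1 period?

Numbering the bands 1..7 from youngest to oldest:
[period 1]
Births: 53000 × 0.294 = 15582
Band 2: 75000 × 0.965 = 72375
Band 3: 53000 × 0.976 = 51728
Band 4: 34500 × 0.968 = 33396
Band 5: 40500 × 0.948 = 38394
Band 6: 76500 × 0.962 = 73593
Band 7: 81000 × 0.943 + 27500 × 0.382 = 76383 + 10505 = 86888
End of period: [15582, 72375, 51728, 33396, 38394, 73593, 86888]
Scenario A total after 1 period: 371956
Scenario B projection —
[period 1]
Births: 53000 × 0.244 = 12932
Band 2: 75000 × 0.965 = 72375
Band 3: 53000 × 0.976 = 51728
Band 4: 34500 × 0.968 = 33396
Band 5: 40500 × 0.948 = 38394
Band 6: 76500 × 0.962 = 73593
Band 7: 81000 × 0.943 + 27500 × 0.382 = 76383 + 10505 = 86888
End of period: [12932, 72375, 51728, 33396, 38394, 73593, 86888]
Scenario B total after 1 period: 369306
Difference B − A = 369306 − 371956 = -2650

-2650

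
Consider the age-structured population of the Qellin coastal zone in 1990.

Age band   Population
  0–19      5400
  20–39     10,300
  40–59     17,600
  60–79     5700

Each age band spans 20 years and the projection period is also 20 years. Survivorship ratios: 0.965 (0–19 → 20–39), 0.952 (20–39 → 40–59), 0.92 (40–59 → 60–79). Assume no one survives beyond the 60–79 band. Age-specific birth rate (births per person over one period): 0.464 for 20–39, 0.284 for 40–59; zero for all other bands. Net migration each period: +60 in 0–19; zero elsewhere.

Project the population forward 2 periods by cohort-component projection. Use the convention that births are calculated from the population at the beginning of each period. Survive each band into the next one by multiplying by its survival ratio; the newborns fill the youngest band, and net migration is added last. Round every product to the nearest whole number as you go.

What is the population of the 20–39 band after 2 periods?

9493

(Groups numbered youngest = 1 to oldest = 4.)
[period 1]
Births: 10300 × 0.464 = 4779  |  17600 × 0.284 = 4998 ⇒ total 9777
Group 2: 5400 × 0.965 = 5211
Group 3: 10300 × 0.952 = 9806
Group 4: 17600 × 0.92 = 16192
Net migration: Group 1 + 60 → 9837
Giving 9837 / 5211 / 9806 / 16192.
[period 2]
Births: 5211 × 0.464 = 2418  |  9806 × 0.284 = 2785 ⇒ total 5203
Group 2: 9837 × 0.965 = 9493
Group 3: 5211 × 0.952 = 4961
Group 4: 9806 × 0.92 = 9022
Net migration: Group 1 + 60 → 5263
Giving 5263 / 9493 / 4961 / 9022.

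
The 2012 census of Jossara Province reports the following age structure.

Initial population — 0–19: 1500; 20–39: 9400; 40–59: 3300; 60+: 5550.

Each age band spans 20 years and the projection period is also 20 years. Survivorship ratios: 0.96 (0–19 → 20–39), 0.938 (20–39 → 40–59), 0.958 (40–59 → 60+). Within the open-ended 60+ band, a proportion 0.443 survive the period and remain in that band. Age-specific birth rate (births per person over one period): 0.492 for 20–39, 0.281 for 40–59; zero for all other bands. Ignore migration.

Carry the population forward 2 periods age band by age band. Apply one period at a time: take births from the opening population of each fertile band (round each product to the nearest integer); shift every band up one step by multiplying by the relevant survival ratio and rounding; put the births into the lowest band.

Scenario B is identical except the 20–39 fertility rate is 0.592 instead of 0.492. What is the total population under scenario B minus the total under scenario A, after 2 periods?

1046

After projecting period 1:
Births: 9400 × 0.492 = 4625 ; 3300 × 0.281 = 927 — total 5552
20–39: 1500 × 0.96 = 1440
40–59: 9400 × 0.938 = 8817
60+: 3300 × 0.958 + 5550 × 0.443 = 3161 + 2459 = 5620
Giving 5552 / 1440 / 8817 / 5620.
After projecting period 2:
Births: 1440 × 0.492 = 708 ; 8817 × 0.281 = 2478 — total 3186
20–39: 5552 × 0.96 = 5330
40–59: 1440 × 0.938 = 1351
60+: 8817 × 0.958 + 5620 × 0.443 = 8447 + 2490 = 10937
Giving 3186 / 5330 / 1351 / 10937.
Scenario A total after 2 periods: 20804
Scenario B projection —
After projecting period 1:
Births: 9400 × 0.592 = 5565 ; 3300 × 0.281 = 927 — total 6492
20–39: 1500 × 0.96 = 1440
40–59: 9400 × 0.938 = 8817
60+: 3300 × 0.958 + 5550 × 0.443 = 3161 + 2459 = 5620
Giving 6492 / 1440 / 8817 / 5620.
After projecting period 2:
Births: 1440 × 0.592 = 852 ; 8817 × 0.281 = 2478 — total 3330
20–39: 6492 × 0.96 = 6232
40–59: 1440 × 0.938 = 1351
60+: 8817 × 0.958 + 5620 × 0.443 = 8447 + 2490 = 10937
Giving 3330 / 6232 / 1351 / 10937.
Scenario B total after 2 periods: 21850
Difference B − A = 21850 − 20804 = 1046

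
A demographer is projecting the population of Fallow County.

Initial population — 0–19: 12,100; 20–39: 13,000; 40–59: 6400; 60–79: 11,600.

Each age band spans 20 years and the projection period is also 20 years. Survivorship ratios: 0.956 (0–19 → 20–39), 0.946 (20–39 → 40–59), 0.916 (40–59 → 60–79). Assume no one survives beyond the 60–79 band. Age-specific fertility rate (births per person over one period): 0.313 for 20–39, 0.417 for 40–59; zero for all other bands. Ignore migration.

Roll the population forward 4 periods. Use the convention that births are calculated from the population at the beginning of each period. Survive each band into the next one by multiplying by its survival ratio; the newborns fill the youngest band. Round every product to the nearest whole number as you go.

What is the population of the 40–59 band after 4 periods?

7912

Let group 1 be 0–19 through group 4 = 60–79.
After projecting period 1:
Births: 13000 * 0.313 = 4069  |  6400 * 0.417 = 2669 → 6738
Group 2: 12100 * 0.956 = 11568
Group 3: 13000 * 0.946 = 12298
Group 4: 6400 * 0.916 = 5862
Population now: 0–19=6738, 20–39=11568, 40–59=12298, 60–79=5862
After projecting period 2:
Births: 11568 * 0.313 = 3621  |  12298 * 0.417 = 5128 → 8749
Group 2: 6738 * 0.956 = 6442
Group 3: 11568 * 0.946 = 10943
Group 4: 12298 * 0.916 = 11265
Population now: 0–19=8749, 20–39=6442, 40–59=10943, 60–79=11265
After projecting period 3:
Births: 6442 * 0.313 = 2016  |  10943 * 0.417 = 4563 → 6579
Group 2: 8749 * 0.956 = 8364
Group 3: 6442 * 0.946 = 6094
Group 4: 10943 * 0.916 = 10024
Population now: 0–19=6579, 20–39=8364, 40–59=6094, 60–79=10024
After projecting period 4:
Births: 8364 * 0.313 = 2618  |  6094 * 0.417 = 2541 → 5159
Group 2: 6579 * 0.956 = 6290
Group 3: 8364 * 0.946 = 7912
Group 4: 6094 * 0.916 = 5582
Population now: 0–19=5159, 20–39=6290, 40–59=7912, 60–79=5582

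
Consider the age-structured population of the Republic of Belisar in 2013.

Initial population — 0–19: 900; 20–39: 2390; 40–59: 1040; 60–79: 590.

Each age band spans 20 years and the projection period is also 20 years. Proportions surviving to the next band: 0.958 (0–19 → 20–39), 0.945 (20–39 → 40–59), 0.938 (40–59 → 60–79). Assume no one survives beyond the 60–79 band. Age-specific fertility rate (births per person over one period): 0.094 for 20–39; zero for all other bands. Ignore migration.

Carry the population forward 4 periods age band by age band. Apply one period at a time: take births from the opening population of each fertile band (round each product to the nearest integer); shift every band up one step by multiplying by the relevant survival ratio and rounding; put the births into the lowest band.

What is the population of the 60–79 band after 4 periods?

191

Call the groups 1 to 4, youngest first.
Period 1.
Births: 2390 × 0.094 = 225
Group 2: 900 × 0.958 = 862
Group 3: 2390 × 0.945 = 2259
Group 4: 1040 × 0.938 = 976
End of period: [225, 862, 2259, 976]
Period 2.
Births: 862 × 0.094 = 81
Group 2: 225 × 0.958 = 216
Group 3: 862 × 0.945 = 815
Group 4: 2259 × 0.938 = 2119
End of period: [81, 216, 815, 2119]
Period 3.
Births: 216 × 0.094 = 20
Group 2: 81 × 0.958 = 78
Group 3: 216 × 0.945 = 204
Group 4: 815 × 0.938 = 764
End of period: [20, 78, 204, 764]
Period 4.
Births: 78 × 0.094 = 7
Group 2: 20 × 0.958 = 19
Group 3: 78 × 0.945 = 74
Group 4: 204 × 0.938 = 191
End of period: [7, 19, 74, 191]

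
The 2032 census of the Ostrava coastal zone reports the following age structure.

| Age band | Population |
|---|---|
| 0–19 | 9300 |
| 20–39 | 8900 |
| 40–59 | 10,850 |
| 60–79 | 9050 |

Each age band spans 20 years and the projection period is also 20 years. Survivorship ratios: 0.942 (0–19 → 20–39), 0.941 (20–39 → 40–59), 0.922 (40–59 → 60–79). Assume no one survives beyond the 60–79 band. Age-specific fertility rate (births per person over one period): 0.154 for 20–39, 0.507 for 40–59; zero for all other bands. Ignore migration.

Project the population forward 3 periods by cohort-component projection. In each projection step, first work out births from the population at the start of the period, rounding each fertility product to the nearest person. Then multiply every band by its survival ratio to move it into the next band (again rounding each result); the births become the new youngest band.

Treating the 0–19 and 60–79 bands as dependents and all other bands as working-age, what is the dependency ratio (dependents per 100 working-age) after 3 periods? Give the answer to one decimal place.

112.5

— Period 1 —
Births: 8900 × 0.154 = 1371 ; 10850 × 0.507 = 5501 → total 6872
20–39: 9300 × 0.942 = 8761
40–59: 8900 × 0.941 = 8375
60–79: 10850 × 0.922 = 10004
Population now: 0–19=6872, 20–39=8761, 40–59=8375, 60–79=10004
— Period 2 —
Births: 8761 × 0.154 = 1349 ; 8375 × 0.507 = 4246 → total 5595
20–39: 6872 × 0.942 = 6473
40–59: 8761 × 0.941 = 8244
60–79: 8375 × 0.922 = 7722
Population now: 0–19=5595, 20–39=6473, 40–59=8244, 60–79=7722
— Period 3 —
Births: 6473 × 0.154 = 997 ; 8244 × 0.507 = 4180 → total 5177
20–39: 5595 × 0.942 = 5270
40–59: 6473 × 0.941 = 6091
60–79: 8244 × 0.922 = 7601
Population now: 0–19=5177, 20–39=5270, 40–59=6091, 60–79=7601
Dependents (band 0–19 + band 60–79) = 5177 + 7601 = 12778; working-age = 11361; ratio = 12778/11361 × 100 = 112.5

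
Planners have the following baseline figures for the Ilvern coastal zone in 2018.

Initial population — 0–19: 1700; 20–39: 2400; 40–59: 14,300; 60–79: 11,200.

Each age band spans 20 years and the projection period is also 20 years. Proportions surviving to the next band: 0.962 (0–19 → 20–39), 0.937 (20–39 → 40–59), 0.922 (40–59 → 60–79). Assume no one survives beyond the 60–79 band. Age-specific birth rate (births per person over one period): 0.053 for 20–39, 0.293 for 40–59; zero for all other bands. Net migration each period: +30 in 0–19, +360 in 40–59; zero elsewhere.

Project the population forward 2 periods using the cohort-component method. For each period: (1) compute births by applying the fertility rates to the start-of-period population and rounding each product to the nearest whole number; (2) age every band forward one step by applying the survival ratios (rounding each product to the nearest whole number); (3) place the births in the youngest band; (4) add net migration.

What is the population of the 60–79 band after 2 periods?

[period 1]
Births: 2400 × 0.053 = 127  |  14300 × 0.293 = 4190 ⇒ total 4317
20–39: 1700 × 0.962 = 1635
40–59: 2400 × 0.937 = 2249
60–79: 14300 × 0.922 = 13185
Net migration: 0–19 + 30 → 4347; 40–59 + 360 → 2609
Giving 4347 / 1635 / 2609 / 13185.
[period 2]
Births: 1635 × 0.053 = 87  |  2609 × 0.293 = 764 ⇒ total 851
20–39: 4347 × 0.962 = 4182
40–59: 1635 × 0.937 = 1532
60–79: 2609 × 0.922 = 2405
Net migration: 0–19 + 30 → 881; 40–59 + 360 → 1892
Giving 881 / 4182 / 1892 / 2405.

2405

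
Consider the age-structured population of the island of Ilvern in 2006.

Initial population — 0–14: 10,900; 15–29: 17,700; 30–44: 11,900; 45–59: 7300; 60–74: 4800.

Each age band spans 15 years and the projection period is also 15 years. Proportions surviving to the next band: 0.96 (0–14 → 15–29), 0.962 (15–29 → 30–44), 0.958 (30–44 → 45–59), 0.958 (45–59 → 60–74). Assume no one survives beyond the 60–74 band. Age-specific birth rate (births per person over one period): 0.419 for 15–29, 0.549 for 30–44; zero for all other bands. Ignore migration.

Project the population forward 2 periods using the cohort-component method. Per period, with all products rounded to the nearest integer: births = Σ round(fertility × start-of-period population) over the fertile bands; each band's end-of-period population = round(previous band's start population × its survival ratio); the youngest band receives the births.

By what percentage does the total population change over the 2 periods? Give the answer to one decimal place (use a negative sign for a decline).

Period 1:
Births: 17700 × 0.419 = 7416, 11900 × 0.549 = 6533 → total 13949
15–29: 10900 × 0.96 = 10464
30–44: 17700 × 0.962 = 17027
45–59: 11900 × 0.958 = 11400
60–74: 7300 × 0.958 = 6993
Giving 13949 / 10464 / 17027 / 11400 / 6993.
Period 2:
Births: 10464 × 0.419 = 4384, 17027 × 0.549 = 9348 → total 13732
15–29: 13949 × 0.96 = 13391
30–44: 10464 × 0.962 = 10066
45–59: 17027 × 0.958 = 16312
60–74: 11400 × 0.958 = 10921
Giving 13732 / 13391 / 10066 / 16312 / 10921.
Total: 52600 → 64422; change = 11822; percentage change = 22.5%

22.5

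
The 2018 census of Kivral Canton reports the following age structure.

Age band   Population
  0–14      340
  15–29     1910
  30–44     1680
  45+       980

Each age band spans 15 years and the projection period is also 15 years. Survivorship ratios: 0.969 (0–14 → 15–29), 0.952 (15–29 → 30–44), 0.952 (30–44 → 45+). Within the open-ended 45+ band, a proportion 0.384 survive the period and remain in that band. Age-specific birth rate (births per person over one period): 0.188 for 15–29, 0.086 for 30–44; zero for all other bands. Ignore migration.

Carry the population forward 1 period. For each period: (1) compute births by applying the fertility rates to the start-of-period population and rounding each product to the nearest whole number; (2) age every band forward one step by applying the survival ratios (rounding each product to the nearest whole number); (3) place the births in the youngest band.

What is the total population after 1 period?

4625

Numbering the bands 1..4 from youngest to oldest:
— Period 1 —
Births: 1910 * 0.188 = 359, 1680 * 0.086 = 144 — total 503
Band 2: 340 * 0.969 = 329
Band 3: 1910 * 0.952 = 1818
Band 4: 1680 * 0.952 + 980 * 0.384 = 1599 + 376 = 1975
Population now: 0–14=503, 15–29=329, 30–44=1818, 45+=1975
Total after period 1: 503 + 329 + 1818 + 1975 = 4625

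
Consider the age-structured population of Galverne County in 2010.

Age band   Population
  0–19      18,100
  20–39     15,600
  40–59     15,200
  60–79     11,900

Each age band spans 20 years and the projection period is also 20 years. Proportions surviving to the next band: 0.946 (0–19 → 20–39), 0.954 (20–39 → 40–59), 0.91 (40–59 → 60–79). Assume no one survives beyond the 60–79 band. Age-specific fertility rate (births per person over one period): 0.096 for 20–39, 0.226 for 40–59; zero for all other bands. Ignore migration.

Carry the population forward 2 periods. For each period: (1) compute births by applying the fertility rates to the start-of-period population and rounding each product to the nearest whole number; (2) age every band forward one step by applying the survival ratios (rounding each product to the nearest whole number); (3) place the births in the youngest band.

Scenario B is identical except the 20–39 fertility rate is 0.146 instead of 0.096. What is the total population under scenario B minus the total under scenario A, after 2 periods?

Let band 1 be 0–19 through band 4 = 60–79.
Period 1.
Births: 15600 × 0.096 = 1498 ; 15200 × 0.226 = 3435 ⇒ total 4933
Band 2: 18100 × 0.946 = 17123
Band 3: 15600 × 0.954 = 14882
Band 4: 15200 × 0.91 = 13832
Giving 4933 / 17123 / 14882 / 13832.
Period 2.
Births: 17123 × 0.096 = 1644 ; 14882 × 0.226 = 3363 ⇒ total 5007
Band 2: 4933 × 0.946 = 4667
Band 3: 17123 × 0.954 = 16335
Band 4: 14882 × 0.91 = 13543
Giving 5007 / 4667 / 16335 / 13543.
Scenario A total after 2 periods: 39552
Scenario B projection —
Period 1.
Births: 15600 × 0.146 = 2278 ; 15200 × 0.226 = 3435 ⇒ total 5713
Band 2: 18100 × 0.946 = 17123
Band 3: 15600 × 0.954 = 14882
Band 4: 15200 × 0.91 = 13832
Giving 5713 / 17123 / 14882 / 13832.
Period 2.
Births: 17123 × 0.146 = 2500 ; 14882 × 0.226 = 3363 ⇒ total 5863
Band 2: 5713 × 0.946 = 5404
Band 3: 17123 × 0.954 = 16335
Band 4: 14882 × 0.91 = 13543
Giving 5863 / 5404 / 16335 / 13543.
Scenario B total after 2 periods: 41145
Difference B − A = 41145 − 39552 = 1593

1593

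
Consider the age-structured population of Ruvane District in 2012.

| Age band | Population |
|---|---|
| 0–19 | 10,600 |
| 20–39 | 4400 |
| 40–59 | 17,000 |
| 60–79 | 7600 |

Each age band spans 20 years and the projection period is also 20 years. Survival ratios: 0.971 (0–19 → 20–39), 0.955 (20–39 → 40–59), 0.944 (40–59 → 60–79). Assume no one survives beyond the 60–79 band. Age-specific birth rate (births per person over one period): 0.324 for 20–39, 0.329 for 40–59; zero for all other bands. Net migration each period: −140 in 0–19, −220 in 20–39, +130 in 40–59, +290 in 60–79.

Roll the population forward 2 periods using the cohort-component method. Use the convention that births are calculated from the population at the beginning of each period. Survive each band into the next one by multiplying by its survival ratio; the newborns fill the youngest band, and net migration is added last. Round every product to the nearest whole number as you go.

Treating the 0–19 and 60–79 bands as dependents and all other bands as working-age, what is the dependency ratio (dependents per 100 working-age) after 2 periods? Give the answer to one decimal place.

55.1

Period 1.
Births: 4400 × 0.324 = 1426, 17000 × 0.329 = 5593 ⇒ total 7019
20–39: 10600 × 0.971 = 10293
40–59: 4400 × 0.955 = 4202
60–79: 17000 × 0.944 = 16048
Net migration: 0–19 − 140 → 6879; 20–39 − 220 → 10073; 40–59 + 130 → 4332; 60–79 + 290 → 16338
Giving 6879 / 10073 / 4332 / 16338.
Period 2.
Births: 10073 × 0.324 = 3264, 4332 × 0.329 = 1425 ⇒ total 4689
20–39: 6879 × 0.971 = 6680
40–59: 10073 × 0.955 = 9620
60–79: 4332 × 0.944 = 4089
Net migration: 0–19 − 140 → 4549; 20–39 − 220 → 6460; 40–59 + 130 → 9750; 60–79 + 290 → 4379
Giving 4549 / 6460 / 9750 / 4379.
Dependents (band 0–19 + band 60–79) = 4549 + 4379 = 8928; working-age = 16210; ratio = 8928/16210 × 100 = 55.1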